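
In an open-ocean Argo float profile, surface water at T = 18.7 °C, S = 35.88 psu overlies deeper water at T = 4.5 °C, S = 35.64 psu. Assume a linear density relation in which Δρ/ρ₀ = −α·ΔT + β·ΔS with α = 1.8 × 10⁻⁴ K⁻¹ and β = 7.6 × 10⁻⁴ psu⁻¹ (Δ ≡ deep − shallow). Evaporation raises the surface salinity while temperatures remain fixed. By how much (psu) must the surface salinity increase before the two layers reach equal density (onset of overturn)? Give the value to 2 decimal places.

Neutral buoyancy requires −α(T_deep − T_surf) + β(S_deep − S_surf′) = 0.
S_surf′ = S_deep − (α/β)·ΔT = 35.64 − (1.8 × 10⁻⁴/7.6 × 10⁻⁴)·(-14.2) = 39.0032 psu.
Increase required: 39.0032 − 35.88 = 3.1232 psu.

3.12 psu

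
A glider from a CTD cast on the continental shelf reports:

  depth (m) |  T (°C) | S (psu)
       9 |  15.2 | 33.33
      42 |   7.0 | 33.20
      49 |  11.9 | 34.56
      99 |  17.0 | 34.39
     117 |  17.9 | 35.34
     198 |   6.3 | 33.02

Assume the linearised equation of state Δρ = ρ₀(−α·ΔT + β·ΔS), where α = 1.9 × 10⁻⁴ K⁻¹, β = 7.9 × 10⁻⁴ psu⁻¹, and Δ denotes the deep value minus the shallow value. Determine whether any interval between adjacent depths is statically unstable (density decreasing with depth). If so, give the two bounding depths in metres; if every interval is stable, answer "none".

49–99 m

Evaluate Δρ/ρ₀ = −αΔT + βΔS across each adjacent pair:
  9–42 m: −αΔT+βΔS = −(1.9 × 10⁻⁴)(-8.2)+(7.9 × 10⁻⁴)(-0.13) = 1.5 × 10⁻³ → stable
  42–49 m: −αΔT+βΔS = −(1.9 × 10⁻⁴)(+4.9)+(7.9 × 10⁻⁴)(+1.36) = 1.4 × 10⁻⁴ → stable
  49–99 m: −αΔT+βΔS = −(1.9 × 10⁻⁴)(+5.1)+(7.9 × 10⁻⁴)(-0.17) = -1.1 × 10⁻³ → UNSTABLE
  99–117 m: −αΔT+βΔS = −(1.9 × 10⁻⁴)(+0.9)+(7.9 × 10⁻⁴)(+0.95) = 5.8 × 10⁻⁴ → stable
  117–198 m: −αΔT+βΔS = −(1.9 × 10⁻⁴)(-11.6)+(7.9 × 10⁻⁴)(-2.32) = 3.7 × 10⁻⁴ → stable
The 49–99 m interval has Δρ < 0: lighter water underlies denser water.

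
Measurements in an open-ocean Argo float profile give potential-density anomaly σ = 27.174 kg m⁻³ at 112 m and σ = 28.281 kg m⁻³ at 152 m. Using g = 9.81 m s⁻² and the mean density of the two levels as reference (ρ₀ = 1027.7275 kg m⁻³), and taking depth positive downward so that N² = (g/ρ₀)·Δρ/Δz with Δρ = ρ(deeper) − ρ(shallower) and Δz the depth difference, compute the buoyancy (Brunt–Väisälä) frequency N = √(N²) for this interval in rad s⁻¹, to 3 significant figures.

Δρ = 1028.281 − 1027.174 = 1.107 kg m⁻³ over Δz = 152 − 112 = 40 m.
N² = (9.81/1027.7275) × (1.107/40) = 2.6417 × 10⁻⁴ s⁻².
N = √(2.6417 × 10⁻⁴) = 0.016253 rad s⁻¹ ≈ 0.0163 rad s⁻¹.
Since Δρ > 0 the layer is stably stratified.

0.0163 rad s⁻¹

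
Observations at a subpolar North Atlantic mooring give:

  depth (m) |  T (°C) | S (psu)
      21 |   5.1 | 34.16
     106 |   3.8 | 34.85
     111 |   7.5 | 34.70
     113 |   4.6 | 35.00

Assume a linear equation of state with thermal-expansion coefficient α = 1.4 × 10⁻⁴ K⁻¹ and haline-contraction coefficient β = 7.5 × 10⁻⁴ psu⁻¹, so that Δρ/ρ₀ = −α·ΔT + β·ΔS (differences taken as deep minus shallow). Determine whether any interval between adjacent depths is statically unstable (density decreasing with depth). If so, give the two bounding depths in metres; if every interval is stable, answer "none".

106–111 m

Evaluate Δρ/ρ₀ = −αΔT + βΔS across each adjacent pair:
  21–106 m: −αΔT+βΔS = −(1.4 × 10⁻⁴)(-1.3)+(7.5 × 10⁻⁴)(+0.69) = 7.0 × 10⁻⁴ → stable
  106–111 m: −αΔT+βΔS = −(1.4 × 10⁻⁴)(+3.7)+(7.5 × 10⁻⁴)(-0.15) = -6.3 × 10⁻⁴ → UNSTABLE
  111–113 m: −αΔT+βΔS = −(1.4 × 10⁻⁴)(-2.9)+(7.5 × 10⁻⁴)(+0.30) = 6.3 × 10⁻⁴ → stable
The 106–111 m interval has Δρ < 0: lighter water underlies denser water.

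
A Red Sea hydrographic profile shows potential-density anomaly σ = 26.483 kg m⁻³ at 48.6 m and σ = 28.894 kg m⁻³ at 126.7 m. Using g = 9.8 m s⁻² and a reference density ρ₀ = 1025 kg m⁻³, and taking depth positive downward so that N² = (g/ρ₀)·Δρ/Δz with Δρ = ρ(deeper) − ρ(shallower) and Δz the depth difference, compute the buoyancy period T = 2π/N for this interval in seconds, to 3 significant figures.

366 s

Δρ = 1028.894 − 1026.483 = 2.411 kg m⁻³ over Δz = 126.7 − 48.6 = 78.1 m.
N² = (9.8/1025) × (2.411/78.1) = 2.9515 × 10⁻⁴ s⁻².
N = √(2.9515 × 10⁻⁴) = 0.017180 rad s⁻¹, so T = 2π/N = 365.73 s ≈ 366 s.
Since Δρ > 0 the layer is stably stratified.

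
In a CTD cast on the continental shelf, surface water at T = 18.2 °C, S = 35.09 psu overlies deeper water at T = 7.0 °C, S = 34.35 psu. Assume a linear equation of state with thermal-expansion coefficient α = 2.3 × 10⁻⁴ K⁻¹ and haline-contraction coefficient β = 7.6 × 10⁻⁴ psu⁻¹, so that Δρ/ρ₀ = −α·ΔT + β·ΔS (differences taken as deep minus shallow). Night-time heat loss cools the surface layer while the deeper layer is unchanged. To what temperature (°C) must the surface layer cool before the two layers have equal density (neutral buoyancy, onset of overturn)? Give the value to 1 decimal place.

Neutral buoyancy requires Δρ = 0, i.e. −α(T_deep − T_surf′) + β(S_deep − S_surf) = 0.
T_surf′ = T_deep − (β/α)·ΔS = 7.0 − (7.6 × 10⁻⁴/2.3 × 10⁻⁴)·(-0.74) = 9.445 °C.
Cooling required: 18.2 − (9.445) = 8.755 °C.

9.4 °C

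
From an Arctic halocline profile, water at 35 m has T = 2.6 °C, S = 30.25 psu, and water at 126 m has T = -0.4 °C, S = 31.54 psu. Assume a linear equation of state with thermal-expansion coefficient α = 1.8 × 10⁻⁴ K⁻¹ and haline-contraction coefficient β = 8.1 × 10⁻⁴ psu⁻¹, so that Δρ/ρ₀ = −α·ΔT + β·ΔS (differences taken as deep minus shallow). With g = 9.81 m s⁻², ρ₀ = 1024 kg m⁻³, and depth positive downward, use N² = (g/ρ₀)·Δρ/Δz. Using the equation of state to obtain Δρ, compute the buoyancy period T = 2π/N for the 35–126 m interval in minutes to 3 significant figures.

8.01 min

ΔT = -3.0 K, ΔS = +1.29 psu (deep − shallow).
Δρ/ρ₀ = −αΔT + βΔS = 5.40 × 10⁻⁴ + 1.0449 × 10⁻³ = 1.5849 × 10⁻³, so Δρ ≈ 1.623 kg m⁻³.
N² = (g/ρ₀)·Δρ/Δz = g·(Δρ/ρ₀)/Δz = 9.81 × 1.5849 × 10⁻³ / 91 = 1.7086 × 10⁻⁴ s⁻².
N = √(1.7086 × 10⁻⁴) = 0.013071 rad s⁻¹ → T = 2π/N = 480.70 s = 8.0117 min ≈ 8.01 min.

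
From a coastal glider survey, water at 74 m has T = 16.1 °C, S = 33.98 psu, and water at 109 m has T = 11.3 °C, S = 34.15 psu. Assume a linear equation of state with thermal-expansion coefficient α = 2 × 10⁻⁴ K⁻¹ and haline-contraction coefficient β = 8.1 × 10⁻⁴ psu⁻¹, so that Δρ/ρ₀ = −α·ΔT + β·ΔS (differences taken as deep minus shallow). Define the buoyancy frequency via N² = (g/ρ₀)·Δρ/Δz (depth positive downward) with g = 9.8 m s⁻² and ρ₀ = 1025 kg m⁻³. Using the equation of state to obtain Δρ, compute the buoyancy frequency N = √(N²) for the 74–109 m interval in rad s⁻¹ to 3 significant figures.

0.0175 rad s⁻¹

ΔT = -4.8 K, ΔS = +0.17 psu (deep − shallow).
Δρ/ρ₀ = −αΔT + βΔS = 9.60 × 10⁻⁴ + 1.377 × 10⁻⁴ = 1.0977 × 10⁻³, so Δρ ≈ 1.125 kg m⁻³.
N² = (g/ρ₀)·Δρ/Δz = g·(Δρ/ρ₀)/Δz = 9.8 × 1.0977 × 10⁻³ / 35 = 3.0736 × 10⁻⁴ s⁻².
N = √(3.0736 × 10⁻⁴) = 0.017532 rad s⁻¹ ≈ 0.0175 rad s⁻¹.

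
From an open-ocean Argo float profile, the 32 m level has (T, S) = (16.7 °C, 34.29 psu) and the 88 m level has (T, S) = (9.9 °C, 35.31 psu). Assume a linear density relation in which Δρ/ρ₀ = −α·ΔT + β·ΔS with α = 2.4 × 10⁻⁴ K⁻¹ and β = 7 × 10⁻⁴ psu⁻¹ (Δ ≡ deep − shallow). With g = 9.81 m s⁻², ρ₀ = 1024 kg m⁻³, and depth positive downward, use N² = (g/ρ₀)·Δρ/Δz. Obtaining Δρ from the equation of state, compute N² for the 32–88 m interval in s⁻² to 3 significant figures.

ΔT = -6.8 K, ΔS = +1.02 psu (deep − shallow).
Δρ/ρ₀ = −αΔT + βΔS = 1.632 × 10⁻³ + 7.14 × 10⁻⁴ = 2.346 × 10⁻³, so Δρ ≈ 2.402 kg m⁻³.
N² = (g/ρ₀)·Δρ/Δz = g·(Δρ/ρ₀)/Δz = 9.81 × 2.346 × 10⁻³ / 56 = 4.1097 × 10⁻⁴ s⁻² ≈ 4.11 × 10⁻⁴ s⁻².

4.11 × 10⁻⁴ s⁻²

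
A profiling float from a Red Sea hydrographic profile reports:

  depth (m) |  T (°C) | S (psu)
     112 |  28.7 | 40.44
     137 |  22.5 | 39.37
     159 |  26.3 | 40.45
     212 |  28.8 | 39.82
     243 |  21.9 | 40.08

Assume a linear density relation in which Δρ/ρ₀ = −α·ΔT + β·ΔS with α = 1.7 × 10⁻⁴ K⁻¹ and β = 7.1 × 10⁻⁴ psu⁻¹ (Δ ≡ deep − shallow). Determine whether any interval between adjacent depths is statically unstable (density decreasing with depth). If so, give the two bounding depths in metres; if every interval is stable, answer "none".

Evaluate Δρ/ρ₀ = −αΔT + βΔS across each adjacent pair:
  112–137 m: −αΔT+βΔS = −(1.7 × 10⁻⁴)(-6.2)+(7.1 × 10⁻⁴)(-1.07) = 2.9 × 10⁻⁴ → stable
  137–159 m: −αΔT+βΔS = −(1.7 × 10⁻⁴)(+3.8)+(7.1 × 10⁻⁴)(+1.08) = 1.2 × 10⁻⁴ → stable
  159–212 m: −αΔT+βΔS = −(1.7 × 10⁻⁴)(+2.5)+(7.1 × 10⁻⁴)(-0.63) = -8.7 × 10⁻⁴ → UNSTABLE
  212–243 m: −αΔT+βΔS = −(1.7 × 10⁻⁴)(-6.9)+(7.1 × 10⁻⁴)(+0.26) = 1.4 × 10⁻³ → stable
The 159–212 m interval has Δρ < 0: lighter water underlies denser water.

159–212 m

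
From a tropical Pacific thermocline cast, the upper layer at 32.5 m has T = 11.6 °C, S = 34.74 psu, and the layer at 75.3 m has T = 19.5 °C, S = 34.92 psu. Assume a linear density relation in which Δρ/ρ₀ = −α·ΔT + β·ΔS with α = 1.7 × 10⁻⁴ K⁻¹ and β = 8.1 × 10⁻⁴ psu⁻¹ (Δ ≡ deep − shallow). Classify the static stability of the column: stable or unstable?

ΔT = 19.5 − 11.6 = +7.9 K and ΔS = 34.92 − 34.74 = +0.18 psu (deep − shallow).
−αΔT = -1.343 × 10⁻³; βΔS = 1.458 × 10⁻⁴; sum Δρ/ρ₀ = -1.1972 × 10⁻³.
Δρ/ρ₀ < 0, so Δρ < 0: deeper water is lighter → statically unstable; the column would overturn.

unstable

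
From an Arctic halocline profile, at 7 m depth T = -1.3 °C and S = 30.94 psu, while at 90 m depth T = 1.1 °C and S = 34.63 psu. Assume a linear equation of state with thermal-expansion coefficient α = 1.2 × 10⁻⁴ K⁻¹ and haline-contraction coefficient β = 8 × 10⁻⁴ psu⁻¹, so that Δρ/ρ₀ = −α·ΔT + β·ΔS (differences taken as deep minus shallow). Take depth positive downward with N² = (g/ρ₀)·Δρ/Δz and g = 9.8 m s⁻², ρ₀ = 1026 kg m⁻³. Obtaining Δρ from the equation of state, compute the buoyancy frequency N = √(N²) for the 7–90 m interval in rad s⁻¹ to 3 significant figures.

ΔT = +2.4 K, ΔS = +3.69 psu (deep − shallow).
Δρ/ρ₀ = −αΔT + βΔS = -2.88 × 10⁻⁴ + 2.952 × 10⁻³ = 2.664 × 10⁻³, so Δρ ≈ 2.733 kg m⁻³.
N² = (g/ρ₀)·Δρ/Δz = g·(Δρ/ρ₀)/Δz = 9.8 × 2.664 × 10⁻³ / 83 = 3.1454 × 10⁻⁴ s⁻².
N = √(3.1454 × 10⁻⁴) = 0.017735 rad s⁻¹ ≈ 0.0177 rad s⁻¹.

0.0177 rad s⁻¹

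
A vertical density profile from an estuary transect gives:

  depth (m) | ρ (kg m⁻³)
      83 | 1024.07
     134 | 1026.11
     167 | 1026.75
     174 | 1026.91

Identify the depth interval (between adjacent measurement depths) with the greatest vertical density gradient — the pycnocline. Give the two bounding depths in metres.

Compute the density gradient over each adjacent pair:
  83–134 m: Δρ/Δz = 2.04/51 = 0.040 kg m⁻⁴
  134–167 m: Δρ/Δz = 0.64/33 = 0.019 kg m⁻⁴
  167–174 m: Δρ/Δz = 0.16/7 = 0.023 kg m⁻⁴
The largest gradient is in the 83–134 m interval — the pycnocline.

83–134 m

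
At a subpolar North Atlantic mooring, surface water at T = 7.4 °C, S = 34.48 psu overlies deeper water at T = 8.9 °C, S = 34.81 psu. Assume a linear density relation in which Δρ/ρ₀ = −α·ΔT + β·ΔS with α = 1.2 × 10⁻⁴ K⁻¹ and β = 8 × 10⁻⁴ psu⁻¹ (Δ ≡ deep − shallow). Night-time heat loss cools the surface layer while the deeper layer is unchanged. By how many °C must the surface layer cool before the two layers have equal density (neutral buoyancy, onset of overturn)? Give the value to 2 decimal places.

Neutral buoyancy requires Δρ = 0, i.e. −α(T_deep − T_surf′) + β(S_deep − S_surf) = 0.
T_surf′ = T_deep − (β/α)·ΔS = 8.9 − (8 × 10⁻⁴/1.2 × 10⁻⁴)·(+0.33) = 6.7000 °C.
Cooling required: 7.4 − (6.7000) = 0.7000 °C.

0.70 °C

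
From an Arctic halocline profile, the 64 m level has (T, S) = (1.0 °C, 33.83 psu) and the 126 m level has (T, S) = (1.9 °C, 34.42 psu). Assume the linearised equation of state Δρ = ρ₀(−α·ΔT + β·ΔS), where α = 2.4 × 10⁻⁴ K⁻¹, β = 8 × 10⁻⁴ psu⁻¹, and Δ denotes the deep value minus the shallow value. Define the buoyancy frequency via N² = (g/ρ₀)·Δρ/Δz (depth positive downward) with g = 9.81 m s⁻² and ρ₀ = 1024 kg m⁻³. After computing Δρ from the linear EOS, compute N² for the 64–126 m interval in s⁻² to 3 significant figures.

4.05 × 10⁻⁵ s⁻²

ΔT = +0.9 K, ΔS = +0.59 psu (deep − shallow).
Δρ/ρ₀ = −αΔT + βΔS = -2.16 × 10⁻⁴ + 4.72 × 10⁻⁴ = 2.56 × 10⁻⁴, so Δρ ≈ 0.2621 kg m⁻³.
N² = (g/ρ₀)·Δρ/Δz = g·(Δρ/ρ₀)/Δz = 9.81 × 2.56 × 10⁻⁴ / 62 = 4.0506 × 10⁻⁵ s⁻² ≈ 4.05 × 10⁻⁵ s⁻².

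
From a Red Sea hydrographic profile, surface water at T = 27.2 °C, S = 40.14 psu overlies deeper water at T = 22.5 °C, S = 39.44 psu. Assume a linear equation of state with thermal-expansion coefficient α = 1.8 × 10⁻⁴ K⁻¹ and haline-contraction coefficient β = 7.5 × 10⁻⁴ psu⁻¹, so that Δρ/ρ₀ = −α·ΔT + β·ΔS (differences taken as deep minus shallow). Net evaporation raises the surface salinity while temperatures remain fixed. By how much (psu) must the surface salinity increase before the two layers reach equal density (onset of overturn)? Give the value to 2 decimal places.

Neutral buoyancy requires −α(T_deep − T_surf) + β(S_deep − S_surf′) = 0.
S_surf′ = S_deep − (α/β)·ΔT = 39.44 − (1.8 × 10⁻⁴/7.5 × 10⁻⁴)·(-4.7) = 40.5680 psu.
Increase required: 40.5680 − 40.14 = 0.4280 psu.

0.43 psu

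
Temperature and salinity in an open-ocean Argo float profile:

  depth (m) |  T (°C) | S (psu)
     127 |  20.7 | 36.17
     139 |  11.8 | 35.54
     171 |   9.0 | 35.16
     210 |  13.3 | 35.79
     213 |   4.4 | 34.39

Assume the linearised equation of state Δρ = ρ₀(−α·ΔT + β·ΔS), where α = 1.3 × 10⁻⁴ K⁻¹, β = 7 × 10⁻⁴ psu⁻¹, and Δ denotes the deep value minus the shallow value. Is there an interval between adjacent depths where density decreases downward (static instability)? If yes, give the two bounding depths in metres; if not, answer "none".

Evaluate Δρ/ρ₀ = −αΔT + βΔS across each adjacent pair:
  127–139 m: −αΔT+βΔS = −(1.3 × 10⁻⁴)(-8.9)+(7 × 10⁻⁴)(-0.63) = 7.2 × 10⁻⁴ → stable
  139–171 m: −αΔT+βΔS = −(1.3 × 10⁻⁴)(-2.8)+(7 × 10⁻⁴)(-0.38) = 9.8 × 10⁻⁵ → stable
  171–210 m: −αΔT+βΔS = −(1.3 × 10⁻⁴)(+4.3)+(7 × 10⁻⁴)(+0.63) = -1.2 × 10⁻⁴ → UNSTABLE
  210–213 m: −αΔT+βΔS = −(1.3 × 10⁻⁴)(-8.9)+(7 × 10⁻⁴)(-1.40) = 1.8 × 10⁻⁴ → stable
The 171–210 m interval has Δρ < 0: lighter water underlies denser water.

171–210 m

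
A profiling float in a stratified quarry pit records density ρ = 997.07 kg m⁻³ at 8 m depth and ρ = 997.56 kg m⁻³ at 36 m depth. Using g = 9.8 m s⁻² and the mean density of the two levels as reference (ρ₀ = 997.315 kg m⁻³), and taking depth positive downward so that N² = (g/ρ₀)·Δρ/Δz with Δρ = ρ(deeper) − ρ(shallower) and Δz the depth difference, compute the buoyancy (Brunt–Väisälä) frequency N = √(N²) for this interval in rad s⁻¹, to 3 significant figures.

Δρ = 997.56 − 997.07 = 0.49 kg m⁻³ over Δz = 36 − 8 = 28 m.
N² = (9.8/997.315) × (0.49/28) = 1.7196 × 10⁻⁴ s⁻².
N = √(1.7196 × 10⁻⁴) = 0.013113 rad s⁻¹ ≈ 0.0131 rad s⁻¹.
A positive N² confirms static stability across the interval.

0.0131 rad s⁻¹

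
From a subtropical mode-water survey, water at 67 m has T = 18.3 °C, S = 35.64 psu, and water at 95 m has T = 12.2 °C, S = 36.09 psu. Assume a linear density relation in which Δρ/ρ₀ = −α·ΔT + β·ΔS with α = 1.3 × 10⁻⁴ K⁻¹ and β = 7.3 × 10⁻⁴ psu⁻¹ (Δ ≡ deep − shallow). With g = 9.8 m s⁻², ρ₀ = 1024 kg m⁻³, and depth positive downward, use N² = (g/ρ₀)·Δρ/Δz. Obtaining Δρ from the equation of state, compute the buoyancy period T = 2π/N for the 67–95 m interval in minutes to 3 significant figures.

5.29 min

ΔT = -6.1 K, ΔS = +0.45 psu (deep − shallow).
Δρ/ρ₀ = −αΔT + βΔS = 7.93 × 10⁻⁴ + 3.285 × 10⁻⁴ = 1.1215 × 10⁻³, so Δρ ≈ 1.148 kg m⁻³.
N² = (g/ρ₀)·Δρ/Δz = g·(Δρ/ρ₀)/Δz = 9.8 × 1.1215 × 10⁻³ / 28 = 3.9252 × 10⁻⁴ s⁻².
N = √(3.9252 × 10⁻⁴) = 0.019812 rad s⁻¹ → T = 2π/N = 317.14 s = 5.2857 min ≈ 5.29 min.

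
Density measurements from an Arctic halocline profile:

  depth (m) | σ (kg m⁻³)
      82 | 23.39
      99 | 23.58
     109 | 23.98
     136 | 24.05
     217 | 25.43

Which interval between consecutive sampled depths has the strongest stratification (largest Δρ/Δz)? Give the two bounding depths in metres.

99–109 m

Compute the density gradient over each adjacent pair:
  82–99 m: Δρ/Δz = 0.19/17 = 0.011 kg m⁻⁴
  99–109 m: Δρ/Δz = 0.40/10 = 0.040 kg m⁻⁴
  109–136 m: Δρ/Δz = 0.07/27 = 2.6 × 10⁻³ kg m⁻⁴
  136–217 m: Δρ/Δz = 1.38/81 = 0.017 kg m⁻⁴
The largest gradient is in the 99–109 m interval — the pycnocline.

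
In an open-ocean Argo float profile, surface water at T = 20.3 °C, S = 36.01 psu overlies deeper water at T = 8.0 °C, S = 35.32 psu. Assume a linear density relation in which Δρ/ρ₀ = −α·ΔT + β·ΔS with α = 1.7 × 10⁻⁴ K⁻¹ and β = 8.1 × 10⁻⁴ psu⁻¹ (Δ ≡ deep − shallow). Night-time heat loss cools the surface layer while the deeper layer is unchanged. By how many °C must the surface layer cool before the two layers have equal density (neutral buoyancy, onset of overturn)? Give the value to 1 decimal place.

Neutral buoyancy requires Δρ = 0, i.e. −α(T_deep − T_surf′) + β(S_deep − S_surf) = 0.
T_surf′ = T_deep − (β/α)·ΔS = 8.0 − (8.1 × 10⁻⁴/1.7 × 10⁻⁴)·(-0.69) = 11.288 °C.
Cooling required: 20.3 − (11.288) = 9.012 °C.

9.0 °C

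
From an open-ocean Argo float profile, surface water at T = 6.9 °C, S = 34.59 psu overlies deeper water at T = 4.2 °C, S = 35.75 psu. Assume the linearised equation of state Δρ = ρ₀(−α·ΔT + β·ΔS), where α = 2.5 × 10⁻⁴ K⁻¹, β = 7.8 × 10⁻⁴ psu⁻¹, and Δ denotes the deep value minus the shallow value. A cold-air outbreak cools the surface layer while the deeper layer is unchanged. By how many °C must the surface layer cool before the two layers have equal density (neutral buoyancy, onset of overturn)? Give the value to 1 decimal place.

Neutral buoyancy requires Δρ = 0, i.e. −α(T_deep − T_surf′) + β(S_deep − S_surf) = 0.
T_surf′ = T_deep − (β/α)·ΔS = 4.2 − (7.8 × 10⁻⁴/2.5 × 10⁻⁴)·(+1.16) = 0.581 °C.
Cooling required: 6.9 − (0.581) = 6.319 °C.

6.3 °C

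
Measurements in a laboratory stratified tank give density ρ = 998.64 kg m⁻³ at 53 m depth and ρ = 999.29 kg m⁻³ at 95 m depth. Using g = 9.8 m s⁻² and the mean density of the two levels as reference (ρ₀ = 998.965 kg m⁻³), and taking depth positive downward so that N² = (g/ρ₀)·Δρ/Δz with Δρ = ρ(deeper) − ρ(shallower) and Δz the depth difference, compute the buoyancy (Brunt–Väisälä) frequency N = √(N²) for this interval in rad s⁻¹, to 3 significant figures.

Δρ = 999.29 − 998.64 = 0.65 kg m⁻³ over Δz = 95 − 53 = 42 m.
N² = (9.8/998.965) × (0.65/42) = 1.5182 × 10⁻⁴ s⁻².
N = √(1.5182 × 10⁻⁴) = 0.012322 rad s⁻¹ ≈ 0.0123 rad s⁻¹.
Since Δρ > 0 the layer is stably stratified.

0.0123 rad s⁻¹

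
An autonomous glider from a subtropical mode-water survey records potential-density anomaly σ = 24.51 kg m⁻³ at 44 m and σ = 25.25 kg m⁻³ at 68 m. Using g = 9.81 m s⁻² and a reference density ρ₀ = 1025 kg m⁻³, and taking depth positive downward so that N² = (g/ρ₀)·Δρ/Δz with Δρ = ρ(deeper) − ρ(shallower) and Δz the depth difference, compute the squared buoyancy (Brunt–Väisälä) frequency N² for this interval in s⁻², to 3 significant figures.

2.95 × 10⁻⁴ s⁻²

Δρ = 1025.25 − 1024.51 = 0.74 kg m⁻³ over Δz = 68 − 44 = 24 m.
N² = (9.81/1025) × (0.74/24) = 2.9510 × 10⁻⁴ s⁻² ≈ 2.95 × 10⁻⁴ s⁻².
A positive N² confirms static stability across the interval.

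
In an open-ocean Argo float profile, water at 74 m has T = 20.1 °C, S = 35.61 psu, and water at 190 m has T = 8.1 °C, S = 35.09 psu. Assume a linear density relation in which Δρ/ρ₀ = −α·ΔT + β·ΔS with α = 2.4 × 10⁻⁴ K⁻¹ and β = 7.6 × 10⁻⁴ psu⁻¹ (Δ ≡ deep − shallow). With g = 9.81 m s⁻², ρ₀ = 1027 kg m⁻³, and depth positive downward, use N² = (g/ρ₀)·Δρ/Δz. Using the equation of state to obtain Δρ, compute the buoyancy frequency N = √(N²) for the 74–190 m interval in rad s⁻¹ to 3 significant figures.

0.0145 rad s⁻¹

ΔT = -12.0 K, ΔS = -0.52 psu (deep − shallow).
Δρ/ρ₀ = −αΔT + βΔS = 2.88 × 10⁻³ − 3.952 × 10⁻⁴ = 2.4848 × 10⁻³, so Δρ ≈ 2.552 kg m⁻³.
N² = (g/ρ₀)·Δρ/Δz = g·(Δρ/ρ₀)/Δz = 9.81 × 2.4848 × 10⁻³ / 116 = 2.1014 × 10⁻⁴ s⁻².
N = √(2.1014 × 10⁻⁴) = 0.014496 rad s⁻¹ ≈ 0.0145 rad s⁻¹.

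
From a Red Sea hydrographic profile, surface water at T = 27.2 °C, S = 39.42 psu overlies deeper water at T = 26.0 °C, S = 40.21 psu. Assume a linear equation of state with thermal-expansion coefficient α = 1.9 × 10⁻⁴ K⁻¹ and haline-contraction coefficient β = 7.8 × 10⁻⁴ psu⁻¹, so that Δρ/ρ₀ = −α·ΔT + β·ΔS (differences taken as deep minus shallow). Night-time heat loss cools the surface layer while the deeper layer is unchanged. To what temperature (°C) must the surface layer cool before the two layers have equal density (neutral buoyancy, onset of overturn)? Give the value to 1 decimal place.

22.8 °C

Neutral buoyancy requires Δρ = 0, i.e. −α(T_deep − T_surf′) + β(S_deep − S_surf) = 0.
T_surf′ = T_deep − (β/α)·ΔS = 26.0 − (7.8 × 10⁻⁴/1.9 × 10⁻⁴)·(+0.79) = 22.757 °C.
Cooling required: 27.2 − (22.757) = 4.443 °C.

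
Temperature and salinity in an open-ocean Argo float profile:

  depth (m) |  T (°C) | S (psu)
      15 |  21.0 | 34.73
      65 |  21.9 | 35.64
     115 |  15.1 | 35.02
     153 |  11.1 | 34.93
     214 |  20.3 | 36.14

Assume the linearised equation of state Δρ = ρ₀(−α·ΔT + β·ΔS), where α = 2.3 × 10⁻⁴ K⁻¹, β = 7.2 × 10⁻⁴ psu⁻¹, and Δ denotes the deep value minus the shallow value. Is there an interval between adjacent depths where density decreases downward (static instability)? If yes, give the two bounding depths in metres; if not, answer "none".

Evaluate Δρ/ρ₀ = −αΔT + βΔS across each adjacent pair:
  15–65 m: −αΔT+βΔS = −(2.3 × 10⁻⁴)(+0.9)+(7.2 × 10⁻⁴)(+0.91) = 4.5 × 10⁻⁴ → stable
  65–115 m: −αΔT+βΔS = −(2.3 × 10⁻⁴)(-6.8)+(7.2 × 10⁻⁴)(-0.62) = 1.1 × 10⁻³ → stable
  115–153 m: −αΔT+βΔS = −(2.3 × 10⁻⁴)(-4.0)+(7.2 × 10⁻⁴)(-0.09) = 8.6 × 10⁻⁴ → stable
  153–214 m: −αΔT+βΔS = −(2.3 × 10⁻⁴)(+9.2)+(7.2 × 10⁻⁴)(+1.21) = -1.2 × 10⁻³ → UNSTABLE
The 153–214 m interval has Δρ < 0: lighter water underlies denser water.

153–214 m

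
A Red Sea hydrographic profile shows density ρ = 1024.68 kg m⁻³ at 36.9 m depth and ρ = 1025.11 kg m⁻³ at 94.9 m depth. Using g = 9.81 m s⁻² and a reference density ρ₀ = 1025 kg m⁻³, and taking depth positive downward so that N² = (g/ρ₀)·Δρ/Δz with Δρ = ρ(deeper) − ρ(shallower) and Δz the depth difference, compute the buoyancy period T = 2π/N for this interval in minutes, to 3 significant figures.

12.4 min

Δρ = 1025.11 − 1024.68 = 0.43 kg m⁻³ over Δz = 94.9 − 36.9 = 58 m.
N² = (9.81/1025) × (0.43/58) = 7.0955 × 10⁻⁵ s⁻².
N = √(7.0955 × 10⁻⁵) = 8.4235 × 10⁻³ rad s⁻¹, so T = 2π/N = 745.91 s = 12.432 min ≈ 12.4 min.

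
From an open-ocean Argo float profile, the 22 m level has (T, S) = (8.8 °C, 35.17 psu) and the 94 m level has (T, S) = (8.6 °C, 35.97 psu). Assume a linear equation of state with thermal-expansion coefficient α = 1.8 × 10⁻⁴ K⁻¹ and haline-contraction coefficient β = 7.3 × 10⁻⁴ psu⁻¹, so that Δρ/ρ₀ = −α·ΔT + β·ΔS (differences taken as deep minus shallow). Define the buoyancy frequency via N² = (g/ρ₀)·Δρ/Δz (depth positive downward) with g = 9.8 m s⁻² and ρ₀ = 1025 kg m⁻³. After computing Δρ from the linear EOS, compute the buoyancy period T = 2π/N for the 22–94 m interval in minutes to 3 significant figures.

ΔT = -0.2 K, ΔS = +0.80 psu (deep − shallow).
Δρ/ρ₀ = −αΔT + βΔS = 3.60 × 10⁻⁵ + 5.84 × 10⁻⁴ = 6.20 × 10⁻⁴, so Δρ ≈ 0.6355 kg m⁻³.
N² = (g/ρ₀)·Δρ/Δz = g·(Δρ/ρ₀)/Δz = 9.8 × 6.20 × 10⁻⁴ / 72 = 8.4389 × 10⁻⁵ s⁻².
N = √(8.4389 × 10⁻⁵) = 9.1863 × 10⁻³ rad s⁻¹ → T = 2π/N = 683.97 s = 11.399 min ≈ 11.4 min.

11.4 min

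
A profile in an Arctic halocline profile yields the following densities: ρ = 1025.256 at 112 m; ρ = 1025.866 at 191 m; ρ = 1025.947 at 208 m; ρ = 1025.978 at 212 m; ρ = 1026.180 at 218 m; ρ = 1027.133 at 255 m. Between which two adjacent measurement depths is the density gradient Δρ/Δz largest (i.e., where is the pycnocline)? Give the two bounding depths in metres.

Compute the density gradient over each adjacent pair:
  112–191 m: Δρ/Δz = 0.610/79 = 7.7 × 10⁻³ kg m⁻⁴
  191–208 m: Δρ/Δz = 0.081/17 = 4.8 × 10⁻³ kg m⁻⁴
  208–212 m: Δρ/Δz = 0.031/4 = 7.7 × 10⁻³ kg m⁻⁴
  212–218 m: Δρ/Δz = 0.202/6 = 0.034 kg m⁻⁴
  218–255 m: Δρ/Δz = 0.953/37 = 0.026 kg m⁻⁴
The largest gradient is in the 212–218 m interval — the pycnocline.

212–218 m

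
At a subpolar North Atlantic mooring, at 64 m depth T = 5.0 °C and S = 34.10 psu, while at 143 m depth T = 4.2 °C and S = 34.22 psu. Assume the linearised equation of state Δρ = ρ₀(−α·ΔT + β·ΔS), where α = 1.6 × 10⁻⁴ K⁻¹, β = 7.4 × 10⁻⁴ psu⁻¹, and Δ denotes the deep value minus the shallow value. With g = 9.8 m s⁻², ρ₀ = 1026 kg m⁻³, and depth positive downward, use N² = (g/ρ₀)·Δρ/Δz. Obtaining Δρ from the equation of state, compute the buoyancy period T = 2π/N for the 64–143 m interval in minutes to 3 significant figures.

ΔT = -0.8 K, ΔS = +0.12 psu (deep − shallow).
Δρ/ρ₀ = −αΔT + βΔS = 1.28 × 10⁻⁴ + 8.88 × 10⁻⁵ = 2.168 × 10⁻⁴, so Δρ ≈ 0.2224 kg m⁻³.
N² = (g/ρ₀)·Δρ/Δz = g·(Δρ/ρ₀)/Δz = 9.8 × 2.168 × 10⁻⁴ / 79 = 2.6894 × 10⁻⁵ s⁻².
N = √(2.6894 × 10⁻⁵) = 5.1859 × 10⁻³ rad s⁻¹ → T = 2π/N = 1.2116 × 10³ s = 20.193 min ≈ 20.2 min.

20.2 min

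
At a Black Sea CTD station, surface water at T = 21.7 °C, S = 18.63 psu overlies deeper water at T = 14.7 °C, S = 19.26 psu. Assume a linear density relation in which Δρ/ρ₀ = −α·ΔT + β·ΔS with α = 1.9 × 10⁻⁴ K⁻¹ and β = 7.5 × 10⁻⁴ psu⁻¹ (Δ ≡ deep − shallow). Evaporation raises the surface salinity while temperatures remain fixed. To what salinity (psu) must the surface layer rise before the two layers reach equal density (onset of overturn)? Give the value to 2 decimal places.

21.03 psu

Neutral buoyancy requires −α(T_deep − T_surf) + β(S_deep − S_surf′) = 0.
S_surf′ = S_deep − (α/β)·ΔT = 19.26 − (1.9 × 10⁻⁴/7.5 × 10⁻⁴)·(-7.0) = 21.0333 psu.
Increase required: 21.0333 − 18.63 = 2.4033 psu.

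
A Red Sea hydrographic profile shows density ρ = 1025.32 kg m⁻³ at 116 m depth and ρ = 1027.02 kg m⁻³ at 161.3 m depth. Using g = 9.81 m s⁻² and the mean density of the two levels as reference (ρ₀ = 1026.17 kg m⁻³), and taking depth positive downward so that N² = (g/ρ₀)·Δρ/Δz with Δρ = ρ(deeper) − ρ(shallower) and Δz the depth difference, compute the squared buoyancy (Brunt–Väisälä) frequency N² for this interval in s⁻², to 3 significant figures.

3.59 × 10⁻⁴ s⁻²

Δρ = 1027.02 − 1025.32 = 1.70 kg m⁻³ over Δz = 161.3 − 116 = 45.3 m.
N² = (9.81/1026.17) × (1.70/45.3) = 3.5876 × 10⁻⁴ s⁻² ≈ 3.59 × 10⁻⁴ s⁻².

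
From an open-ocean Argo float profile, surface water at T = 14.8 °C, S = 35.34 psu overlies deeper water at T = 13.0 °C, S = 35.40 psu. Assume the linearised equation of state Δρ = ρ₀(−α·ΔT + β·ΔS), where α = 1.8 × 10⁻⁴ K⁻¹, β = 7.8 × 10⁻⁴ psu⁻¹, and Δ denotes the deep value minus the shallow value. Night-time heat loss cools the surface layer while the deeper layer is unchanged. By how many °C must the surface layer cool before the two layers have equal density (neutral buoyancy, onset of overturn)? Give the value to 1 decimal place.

2.1 °C

Neutral buoyancy requires Δρ = 0, i.e. −α(T_deep − T_surf′) + β(S_deep − S_surf) = 0.
T_surf′ = T_deep − (β/α)·ΔS = 13.0 − (7.8 × 10⁻⁴/1.8 × 10⁻⁴)·(+0.06) = 12.740 °C.
Cooling required: 14.8 − (12.740) = 2.060 °C.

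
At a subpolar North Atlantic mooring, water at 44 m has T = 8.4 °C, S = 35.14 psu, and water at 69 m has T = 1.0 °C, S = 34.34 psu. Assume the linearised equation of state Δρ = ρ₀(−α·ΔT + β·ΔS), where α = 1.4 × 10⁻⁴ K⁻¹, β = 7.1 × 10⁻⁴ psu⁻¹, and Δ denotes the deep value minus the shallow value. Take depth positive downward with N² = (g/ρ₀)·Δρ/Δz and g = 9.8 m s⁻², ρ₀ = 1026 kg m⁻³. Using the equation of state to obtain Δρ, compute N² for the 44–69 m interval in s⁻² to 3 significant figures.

1.83 × 10⁻⁴ s⁻²

ΔT = -7.4 K, ΔS = -0.80 psu (deep − shallow).
Δρ/ρ₀ = −αΔT + βΔS = 1.036 × 10⁻³ − 5.68 × 10⁻⁴ = 4.68 × 10⁻⁴, so Δρ ≈ 0.4802 kg m⁻³.
N² = (g/ρ₀)·Δρ/Δz = g·(Δρ/ρ₀)/Δz = 9.8 × 4.68 × 10⁻⁴ / 25 = 1.8346 × 10⁻⁴ s⁻² ≈ 1.83 × 10⁻⁴ s⁻².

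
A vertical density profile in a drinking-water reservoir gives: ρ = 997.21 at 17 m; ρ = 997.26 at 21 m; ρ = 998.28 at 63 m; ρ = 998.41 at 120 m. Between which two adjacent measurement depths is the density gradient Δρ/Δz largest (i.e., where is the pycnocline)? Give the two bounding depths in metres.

Compute the density gradient over each adjacent pair:
  17–21 m: Δρ/Δz = 0.05/4 = 0.013 kg m⁻⁴
  21–63 m: Δρ/Δz = 1.02/42 = 0.024 kg m⁻⁴
  63–120 m: Δρ/Δz = 0.13/57 = 2.3 × 10⁻³ kg m⁻⁴
The largest gradient is in the 21–63 m interval — the pycnocline.

21–63 m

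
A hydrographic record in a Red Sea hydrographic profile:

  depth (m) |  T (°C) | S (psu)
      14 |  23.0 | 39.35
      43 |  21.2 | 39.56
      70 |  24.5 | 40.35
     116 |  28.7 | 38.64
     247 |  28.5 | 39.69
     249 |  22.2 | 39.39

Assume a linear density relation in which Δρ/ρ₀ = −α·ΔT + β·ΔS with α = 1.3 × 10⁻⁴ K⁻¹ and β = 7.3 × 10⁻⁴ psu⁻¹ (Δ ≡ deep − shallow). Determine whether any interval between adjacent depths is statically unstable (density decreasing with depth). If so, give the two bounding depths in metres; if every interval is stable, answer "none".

70–116 m

Evaluate Δρ/ρ₀ = −αΔT + βΔS across each adjacent pair:
  14–43 m: −αΔT+βΔS = −(1.3 × 10⁻⁴)(-1.8)+(7.3 × 10⁻⁴)(+0.21) = 3.9 × 10⁻⁴ → stable
  43–70 m: −αΔT+βΔS = −(1.3 × 10⁻⁴)(+3.3)+(7.3 × 10⁻⁴)(+0.79) = 1.5 × 10⁻⁴ → stable
  70–116 m: −αΔT+βΔS = −(1.3 × 10⁻⁴)(+4.2)+(7.3 × 10⁻⁴)(-1.71) = -1.8 × 10⁻³ → UNSTABLE
  116–247 m: −αΔT+βΔS = −(1.3 × 10⁻⁴)(-0.2)+(7.3 × 10⁻⁴)(+1.05) = 7.9 × 10⁻⁴ → stable
  247–249 m: −αΔT+βΔS = −(1.3 × 10⁻⁴)(-6.3)+(7.3 × 10⁻⁴)(-0.30) = 6.0 × 10⁻⁴ → stable
The 70–116 m interval has Δρ < 0: lighter water underlies denser water.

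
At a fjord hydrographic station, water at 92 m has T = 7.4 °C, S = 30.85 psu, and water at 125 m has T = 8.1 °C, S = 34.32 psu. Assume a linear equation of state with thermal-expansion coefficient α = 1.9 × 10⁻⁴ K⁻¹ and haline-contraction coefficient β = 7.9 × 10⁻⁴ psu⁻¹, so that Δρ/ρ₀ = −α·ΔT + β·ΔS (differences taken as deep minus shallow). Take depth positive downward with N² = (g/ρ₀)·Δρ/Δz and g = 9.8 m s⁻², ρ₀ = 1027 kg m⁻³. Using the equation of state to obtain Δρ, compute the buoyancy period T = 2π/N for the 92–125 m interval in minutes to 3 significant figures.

ΔT = +0.7 K, ΔS = +3.47 psu (deep − shallow).
Δρ/ρ₀ = −αΔT + βΔS = -1.33 × 10⁻⁴ + 2.7413 × 10⁻³ = 2.6083 × 10⁻³, so Δρ ≈ 2.679 kg m⁻³.
N² = (g/ρ₀)·Δρ/Δz = g·(Δρ/ρ₀)/Δz = 9.8 × 2.6083 × 10⁻³ / 33 = 7.7459 × 10⁻⁴ s⁻².
N = √(7.7459 × 10⁻⁴) = 0.027831 rad s⁻¹ → T = 2π/N = 225.76 s = 3.7627 min ≈ 3.76 min.

3.76 min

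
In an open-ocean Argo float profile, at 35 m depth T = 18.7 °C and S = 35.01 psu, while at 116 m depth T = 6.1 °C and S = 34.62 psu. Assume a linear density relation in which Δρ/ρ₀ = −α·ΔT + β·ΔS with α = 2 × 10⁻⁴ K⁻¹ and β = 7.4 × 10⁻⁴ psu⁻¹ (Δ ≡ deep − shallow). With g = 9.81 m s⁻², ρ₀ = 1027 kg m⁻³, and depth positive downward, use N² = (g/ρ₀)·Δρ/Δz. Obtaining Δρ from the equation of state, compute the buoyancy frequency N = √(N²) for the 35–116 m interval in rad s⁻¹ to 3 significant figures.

0.0164 rad s⁻¹

ΔT = -12.6 K, ΔS = -0.39 psu (deep − shallow).
Δρ/ρ₀ = −αΔT + βΔS = 2.52 × 10⁻³ − 2.886 × 10⁻⁴ = 2.2314 × 10⁻³, so Δρ ≈ 2.292 kg m⁻³.
N² = (g/ρ₀)·Δρ/Δz = g·(Δρ/ρ₀)/Δz = 9.81 × 2.2314 × 10⁻³ / 81 = 2.7025 × 10⁻⁴ s⁻².
N = √(2.7025 × 10⁻⁴) = 0.016439 rad s⁻¹ ≈ 0.0164 rad s⁻¹.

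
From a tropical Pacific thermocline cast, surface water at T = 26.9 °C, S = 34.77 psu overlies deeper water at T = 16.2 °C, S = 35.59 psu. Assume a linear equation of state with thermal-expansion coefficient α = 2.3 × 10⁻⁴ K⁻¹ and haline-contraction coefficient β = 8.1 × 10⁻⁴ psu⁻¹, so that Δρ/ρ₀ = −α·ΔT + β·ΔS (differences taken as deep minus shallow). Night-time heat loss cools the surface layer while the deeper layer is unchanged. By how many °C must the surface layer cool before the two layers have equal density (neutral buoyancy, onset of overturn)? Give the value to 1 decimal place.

Neutral buoyancy requires Δρ = 0, i.e. −α(T_deep − T_surf′) + β(S_deep − S_surf) = 0.
T_surf′ = T_deep − (β/α)·ΔS = 16.2 − (8.1 × 10⁻⁴/2.3 × 10⁻⁴)·(+0.82) = 13.312 °C.
Cooling required: 26.9 − (13.312) = 13.588 °C.

13.6 °C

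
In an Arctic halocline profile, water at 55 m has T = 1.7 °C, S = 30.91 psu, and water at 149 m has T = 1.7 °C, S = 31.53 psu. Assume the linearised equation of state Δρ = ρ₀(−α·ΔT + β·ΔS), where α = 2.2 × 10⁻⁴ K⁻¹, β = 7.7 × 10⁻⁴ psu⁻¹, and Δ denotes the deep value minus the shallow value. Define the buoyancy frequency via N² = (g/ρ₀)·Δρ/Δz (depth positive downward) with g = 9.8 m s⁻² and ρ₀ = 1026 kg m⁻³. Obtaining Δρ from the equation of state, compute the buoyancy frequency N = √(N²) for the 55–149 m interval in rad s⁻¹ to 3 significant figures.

7.05 × 10⁻³ rad s⁻¹

ΔT = +0.0 K, ΔS = +0.62 psu (deep − shallow).
Δρ/ρ₀ = −αΔT + βΔS = 0 + 4.774 × 10⁻⁴ = 4.774 × 10⁻⁴, so Δρ ≈ 0.4898 kg m⁻³.
N² = (g/ρ₀)·Δρ/Δz = g·(Δρ/ρ₀)/Δz = 9.8 × 4.774 × 10⁻⁴ / 94 = 4.9771 × 10⁻⁵ s⁻².
N = √(4.9771 × 10⁻⁵) = 7.0549 × 10⁻³ rad s⁻¹ ≈ 7.05 × 10⁻³ rad s⁻¹.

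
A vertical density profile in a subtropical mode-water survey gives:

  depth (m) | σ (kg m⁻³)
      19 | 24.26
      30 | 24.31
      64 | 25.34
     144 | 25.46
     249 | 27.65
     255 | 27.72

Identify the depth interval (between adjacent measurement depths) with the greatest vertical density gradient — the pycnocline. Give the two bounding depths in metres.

Compute the density gradient over each adjacent pair:
  19–30 m: Δρ/Δz = 0.05/11 = 4.5 × 10⁻³ kg m⁻⁴
  30–64 m: Δρ/Δz = 1.03/34 = 0.030 kg m⁻⁴
  64–144 m: Δρ/Δz = 0.12/80 = 1.5 × 10⁻³ kg m⁻⁴
  144–249 m: Δρ/Δz = 2.19/105 = 0.021 kg m⁻⁴
  249–255 m: Δρ/Δz = 0.07/6 = 0.012 kg m⁻⁴
The largest gradient is in the 30–64 m interval — the pycnocline.

30–64 m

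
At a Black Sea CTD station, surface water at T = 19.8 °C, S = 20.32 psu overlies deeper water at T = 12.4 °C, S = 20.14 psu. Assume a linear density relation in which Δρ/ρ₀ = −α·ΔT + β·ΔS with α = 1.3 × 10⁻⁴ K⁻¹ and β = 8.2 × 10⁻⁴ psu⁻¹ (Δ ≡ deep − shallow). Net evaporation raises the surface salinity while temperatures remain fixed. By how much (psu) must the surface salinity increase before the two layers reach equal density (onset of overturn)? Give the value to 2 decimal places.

Neutral buoyancy requires −α(T_deep − T_surf) + β(S_deep − S_surf′) = 0.
S_surf′ = S_deep − (α/β)·ΔT = 20.14 − (1.3 × 10⁻⁴/8.2 × 10⁻⁴)·(-7.4) = 21.3132 psu.
Increase required: 21.3132 − 20.32 = 0.9932 psu.

0.99 psu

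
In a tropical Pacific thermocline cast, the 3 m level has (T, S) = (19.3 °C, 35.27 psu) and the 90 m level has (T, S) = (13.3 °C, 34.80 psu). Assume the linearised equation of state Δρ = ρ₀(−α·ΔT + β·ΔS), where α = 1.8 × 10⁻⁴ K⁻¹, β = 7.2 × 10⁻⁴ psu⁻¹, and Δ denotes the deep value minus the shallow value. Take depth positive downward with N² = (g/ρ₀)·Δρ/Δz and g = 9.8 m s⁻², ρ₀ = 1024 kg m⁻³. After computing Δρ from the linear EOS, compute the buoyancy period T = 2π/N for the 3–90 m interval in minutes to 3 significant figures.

ΔT = -6.0 K, ΔS = -0.47 psu (deep − shallow).
Δρ/ρ₀ = −αΔT + βΔS = 1.08 × 10⁻³ − 3.384 × 10⁻⁴ = 7.416 × 10⁻⁴, so Δρ ≈ 0.7594 kg m⁻³.
N² = (g/ρ₀)·Δρ/Δz = g·(Δρ/ρ₀)/Δz = 9.8 × 7.416 × 10⁻⁴ / 87 = 8.3537 × 10⁻⁵ s⁻².
N = √(8.3537 × 10⁻⁵) = 9.1399 × 10⁻³ rad s⁻¹ → T = 2π/N = 687.45 s = 11.458 min ≈ 11.5 min.

11.5 min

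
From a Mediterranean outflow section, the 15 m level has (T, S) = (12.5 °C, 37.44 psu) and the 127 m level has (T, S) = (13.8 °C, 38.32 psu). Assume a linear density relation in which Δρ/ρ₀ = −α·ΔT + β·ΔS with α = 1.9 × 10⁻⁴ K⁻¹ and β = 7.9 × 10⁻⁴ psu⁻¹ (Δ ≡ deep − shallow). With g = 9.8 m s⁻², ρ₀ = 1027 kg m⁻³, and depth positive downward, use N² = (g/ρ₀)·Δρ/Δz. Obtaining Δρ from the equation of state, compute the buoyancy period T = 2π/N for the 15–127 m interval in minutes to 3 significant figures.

ΔT = +1.3 K, ΔS = +0.88 psu (deep − shallow).
Δρ/ρ₀ = −αΔT + βΔS = -2.47 × 10⁻⁴ + 6.952 × 10⁻⁴ = 4.482 × 10⁻⁴, so Δρ ≈ 0.4603 kg m⁻³.
N² = (g/ρ₀)·Δρ/Δz = g·(Δρ/ρ₀)/Δz = 9.8 × 4.482 × 10⁻⁴ / 112 = 3.9217 × 10⁻⁵ s⁻².
N = √(3.9217 × 10⁻⁵) = 6.2623 × 10⁻³ rad s⁻¹ → T = 2π/N = 1.0033 × 10³ s = 16.722 min ≈ 16.7 min.

16.7 min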